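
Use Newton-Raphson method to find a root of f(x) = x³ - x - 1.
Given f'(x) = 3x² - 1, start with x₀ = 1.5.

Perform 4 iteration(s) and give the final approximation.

f(x) = x³ - x - 1
f'(x) = 3x² - 1
x₀ = 1.5

Newton-Raphson formula: x_{n+1} = x_n - f(x_n)/f'(x_n)

Iteration 1:
  f(1.500000) = 0.875000
  f'(1.500000) = 5.750000
  x_1 = 1.500000 - 0.875000/5.750000 = 1.347826
Iteration 2:
  f(1.347826) = 0.100682
  f'(1.347826) = 4.449905
  x_2 = 1.347826 - 0.100682/4.449905 = 1.325200
Iteration 3:
  f(1.325200) = 0.002058
  f'(1.325200) = 4.268468
  x_3 = 1.325200 - 0.002058/4.268468 = 1.324718
Iteration 4:
  f(1.324718) = 0.000001
  f'(1.324718) = 4.264635
  x_4 = 1.324718 - 0.000001/4.264635 = 1.324718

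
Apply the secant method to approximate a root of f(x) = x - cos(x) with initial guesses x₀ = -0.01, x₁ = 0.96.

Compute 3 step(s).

f(x) = x - cos(x)
x₀ = -0.01, x₁ = 0.96

Secant formula: x_{n+1} = x_n - f(x_n)(x_n - x_{n-1})/(f(x_n) - f(x_{n-1}))

Iteration 1:
  f(-0.010000) = -1.009950
  f(0.960000) = 0.386480
  x_2 = 0.960000 - 0.386480×(0.960000 - (-0.010000))/(0.386480 - (-1.009950))
       = 0.691540
Iteration 2:
  f(0.960000) = 0.386480
  f(0.691540) = -0.078725
  x_3 = 0.691540 - (-0.078725)×(0.691540 - 0.960000)/(-0.078725 - 0.386480)
       = 0.736970
Iteration 3:
  f(0.691540) = -0.078725
  f(0.736970) = -0.003537
  x_4 = 0.736970 - (-0.003537)×(0.736970 - 0.691540)/(-0.003537 - (-0.078725))
       = 0.739108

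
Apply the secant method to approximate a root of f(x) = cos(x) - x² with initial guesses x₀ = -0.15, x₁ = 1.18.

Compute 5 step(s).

f(x) = cos(x) - x²
x₀ = -0.15, x₁ = 1.18

Secant formula: x_{n+1} = x_n - f(x_n)(x_n - x_{n-1})/(f(x_n) - f(x_{n-1}))

Iteration 1:
  f(-0.150000) = 0.966271
  f(1.180000) = -1.011475
  x_2 = 1.180000 - (-1.011475)×(1.180000 - (-0.150000))/(-1.011475 - 0.966271)
       = 0.499801
Iteration 2:
  f(1.180000) = -1.011475
  f(0.499801) = 0.627878
  x_3 = 0.499801 - 0.627878×(0.499801 - 1.180000)/(0.627878 - (-1.011475))
       = 0.760319
Iteration 3:
  f(0.499801) = 0.627878
  f(0.760319) = 0.146531
  x_4 = 0.760319 - 0.146531×(0.760319 - 0.499801)/(0.146531 - 0.627878)
       = 0.839626
Iteration 4:
  f(0.760319) = 0.146531
  f(0.839626) = -0.037230
  x_5 = 0.839626 - (-0.037230)×(0.839626 - 0.760319)/(-0.037230 - 0.146531)
       = 0.823558
Iteration 5:
  f(0.839626) = -0.037230
  f(0.823558) = 0.001367
  x_6 = 0.823558 - 0.001367×(0.823558 - 0.839626)/(0.001367 - (-0.037230))
       = 0.824127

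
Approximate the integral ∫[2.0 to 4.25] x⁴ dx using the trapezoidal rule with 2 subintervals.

f(x) = x⁴
a = 2.0, b = 4.25, n = 2
h = (b - a)/n = 1.125000

Trapezoidal rule: (h/2)[f(x₀) + 2f(x₁) + 2f(x₂) + ... + f(xₙ)]

x_0 = 2.0000, f(x_0) = 16.000000, coefficient = 1
x_1 = 3.1250, f(x_1) = 95.367432, coefficient = 2
x_2 = 4.2500, f(x_2) = 326.253906, coefficient = 1

I ≈ (1.125000/2) × 532.988770 = 299.806183
Exact value: 270.915820
Error: 28.890363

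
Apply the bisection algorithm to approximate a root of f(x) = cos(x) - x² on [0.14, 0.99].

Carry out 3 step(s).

f(x) = cos(x) - x²
Initial interval: [0.14, 0.99]

Iteration 1:
  c_1 = (0.140000 + 0.990000)/2 = 0.565000
  f(c_1) = f(0.565000) = 0.525364
  f(a) × f(c) ≥ 0, new interval: [0.565000, 0.990000]
Iteration 2:
  c_2 = (0.565000 + 0.990000)/2 = 0.777500
  f(c_2) = f(0.777500) = 0.108163
  f(a) × f(c) ≥ 0, new interval: [0.777500, 0.990000]
Iteration 3:
  c_3 = (0.777500 + 0.990000)/2 = 0.883750
  f(c_3) = f(0.883750) = -0.146758
  f(a) × f(c) < 0, new interval: [0.777500, 0.883750]

After 3 iteration(s), the approximation is c_3 = 0.883750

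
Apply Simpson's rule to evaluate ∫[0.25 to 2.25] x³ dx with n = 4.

f(x) = x³
a = 0.25, b = 2.25, n = 4
h = (b - a)/n = 0.500000

Simpson's rule: (h/3)[f(x₀) + 4f(x₁) + 2f(x₂) + ... + f(xₙ)]

x_0 = 0.2500, f(x_0) = 0.015625, coefficient = 1
x_1 = 0.7500, f(x_1) = 0.421875, coefficient = 4
x_2 = 1.2500, f(x_2) = 1.953125, coefficient = 2
x_3 = 1.7500, f(x_3) = 5.359375, coefficient = 4
x_4 = 2.2500, f(x_4) = 11.390625, coefficient = 1

I ≈ (0.500000/3) × 38.437500 = 6.406250
Exact value: 6.406250
Error: 0.000000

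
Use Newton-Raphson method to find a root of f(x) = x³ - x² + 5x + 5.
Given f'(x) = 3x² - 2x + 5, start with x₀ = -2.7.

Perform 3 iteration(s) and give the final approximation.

f(x) = x³ - x² + 5x + 5
f'(x) = 3x² - 2x + 5
x₀ = -2.7

Newton-Raphson formula: x_{n+1} = x_n - f(x_n)/f'(x_n)

Iteration 1:
  f(-2.700000) = -35.473000
  f'(-2.700000) = 32.270000
  x_1 = -2.700000 - (-35.473000)/32.270000 = -1.600744
Iteration 2:
  f(-1.600744) = -9.667814
  f'(-1.600744) = 15.888629
  x_2 = -1.600744 - (-9.667814)/15.888629 = -0.992270
Iteration 3:
  f(-0.992270) = -1.922938
  f'(-0.992270) = 9.938339
  x_3 = -0.992270 - (-1.922938)/9.938339 = -0.798783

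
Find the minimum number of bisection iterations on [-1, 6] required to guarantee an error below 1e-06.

We need (b-a)/2^n ≤ 1e-06
(6 - (-1))/2^n ≤ 1e-06
7/2^n ≤ 1e-06
2^n ≥ 7000000
n ≥ log₂(7000000) = 22.74
n ≥ 23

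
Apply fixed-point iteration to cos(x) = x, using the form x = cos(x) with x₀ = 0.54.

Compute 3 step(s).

Equation: cos(x) = x
Fixed-point form: x = cos(x)
x₀ = 0.54

x_1 = g(0.540000) = 0.857709
x_2 = g(0.857709) = 0.654172
x_3 = g(0.654172) = 0.793552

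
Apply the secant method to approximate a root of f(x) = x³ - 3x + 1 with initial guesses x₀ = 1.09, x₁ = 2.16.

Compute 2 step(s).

f(x) = x³ - 3x + 1
x₀ = 1.09, x₁ = 2.16

Secant formula: x_{n+1} = x_n - f(x_n)(x_n - x_{n-1})/(f(x_n) - f(x_{n-1}))

Iteration 1:
  f(1.090000) = -0.974971
  f(2.160000) = 4.597696
  x_2 = 2.160000 - 4.597696×(2.160000 - 1.090000)/(4.597696 - (-0.974971))
       = 1.277203
Iteration 2:
  f(2.160000) = 4.597696
  f(1.277203) = -0.748175
  x_3 = 1.277203 - (-0.748175)×(1.277203 - 2.160000)/(-0.748175 - 4.597696)
       = 1.400754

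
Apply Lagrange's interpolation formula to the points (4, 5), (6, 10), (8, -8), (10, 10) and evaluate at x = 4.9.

Lagrange interpolation formula:
P(x) = Σ yᵢ × Lᵢ(x)
where Lᵢ(x) = Π_{j≠i} (x - xⱼ)/(xᵢ - xⱼ)

L_0(4.9) = (4.9 - 6)/(4 - 6) × (4.9 - 8)/(4 - 8) × (4.9 - 10)/(4 - 10) = 0.362312
L_1(4.9) = (4.9 - 4)/(6 - 4) × (4.9 - 8)/(6 - 8) × (4.9 - 10)/(6 - 10) = 0.889313
L_2(4.9) = (4.9 - 4)/(8 - 4) × (4.9 - 6)/(8 - 6) × (4.9 - 10)/(8 - 10) = -0.315563
L_3(4.9) = (4.9 - 4)/(10 - 4) × (4.9 - 6)/(10 - 6) × (4.9 - 8)/(10 - 8) = 0.063937

P(4.9) = 5×L_0(4.9) + 10×L_1(4.9) + (-8)×L_2(4.9) + 10×L_3(4.9)
P(4.9) = 13.868563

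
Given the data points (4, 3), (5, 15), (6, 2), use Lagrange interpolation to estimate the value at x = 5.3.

Lagrange interpolation formula:
P(x) = Σ yᵢ × Lᵢ(x)
where Lᵢ(x) = Π_{j≠i} (x - xⱼ)/(xᵢ - xⱼ)

L_0(5.3) = (5.3 - 5)/(4 - 5) × (5.3 - 6)/(4 - 6) = -0.105000
L_1(5.3) = (5.3 - 4)/(5 - 4) × (5.3 - 6)/(5 - 6) = 0.910000
L_2(5.3) = (5.3 - 4)/(6 - 4) × (5.3 - 5)/(6 - 5) = 0.195000

P(5.3) = 3×L_0(5.3) + 15×L_1(5.3) + 2×L_2(5.3)
P(5.3) = 13.725000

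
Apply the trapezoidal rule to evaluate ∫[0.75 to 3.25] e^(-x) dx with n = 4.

f(x) = e^(-x)
a = 0.75, b = 3.25, n = 4
h = (b - a)/n = 0.625000

Trapezoidal rule: (h/2)[f(x₀) + 2f(x₁) + 2f(x₂) + ... + f(xₙ)]

x_0 = 0.7500, f(x_0) = 0.472367, coefficient = 1
x_1 = 1.3750, f(x_1) = 0.252840, coefficient = 2
x_2 = 2.0000, f(x_2) = 0.135335, coefficient = 2
x_3 = 2.6250, f(x_3) = 0.072440, coefficient = 2
x_4 = 3.2500, f(x_4) = 0.038774, coefficient = 1

I ≈ (0.625000/2) × 1.432370 = 0.447616
Exact value: 0.433592
Error: 0.014023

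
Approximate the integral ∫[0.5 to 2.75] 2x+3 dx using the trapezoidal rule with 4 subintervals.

f(x) = 2x+3
a = 0.5, b = 2.75, n = 4
h = (b - a)/n = 0.562500

Trapezoidal rule: (h/2)[f(x₀) + 2f(x₁) + 2f(x₂) + ... + f(xₙ)]

x_0 = 0.5000, f(x_0) = 4.000000, coefficient = 1
x_1 = 1.0625, f(x_1) = 5.125000, coefficient = 2
x_2 = 1.6250, f(x_2) = 6.250000, coefficient = 2
x_3 = 2.1875, f(x_3) = 7.375000, coefficient = 2
x_4 = 2.7500, f(x_4) = 8.500000, coefficient = 1

I ≈ (0.562500/2) × 50.000000 = 14.062500
Exact value: 14.062500
Error: 0.000000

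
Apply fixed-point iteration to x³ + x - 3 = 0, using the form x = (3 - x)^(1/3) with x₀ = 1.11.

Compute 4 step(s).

Equation: x³ + x - 3 = 0
Fixed-point form: x = (3 - x)^(1/3)
x₀ = 1.11

x_1 = g(1.110000) = 1.236386
x_2 = g(1.236386) = 1.208188
x_3 = g(1.208188) = 1.214593
x_4 = g(1.214593) = 1.213144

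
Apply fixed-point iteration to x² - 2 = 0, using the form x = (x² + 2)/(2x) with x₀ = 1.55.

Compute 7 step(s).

Equation: x² - 2 = 0
Fixed-point form: x = (x² + 2)/(2x)
x₀ = 1.55

x_1 = g(1.550000) = 1.420161
x_2 = g(1.420161) = 1.414226
x_3 = g(1.414226) = 1.414214
x_4 = g(1.414214) = 1.414214
x_5 = g(1.414214) = 1.414214
x_6 = g(1.414214) = 1.414214
x_7 = g(1.414214) = 1.414214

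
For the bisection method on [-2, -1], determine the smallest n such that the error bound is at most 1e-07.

We need (b-a)/2^n ≤ 1e-07
(-1 - (-2))/2^n ≤ 1e-07
1/2^n ≤ 1e-07
2^n ≥ 10000000
n ≥ log₂(10000000) = 23.25
n ≥ 24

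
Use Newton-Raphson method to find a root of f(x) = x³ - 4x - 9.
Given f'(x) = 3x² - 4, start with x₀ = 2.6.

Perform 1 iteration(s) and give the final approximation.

f(x) = x³ - 4x - 9
f'(x) = 3x² - 4
x₀ = 2.6

Newton-Raphson formula: x_{n+1} = x_n - f(x_n)/f'(x_n)

Iteration 1:
  f(2.600000) = -1.824000
  f'(2.600000) = 16.280000
  x_1 = 2.600000 - (-1.824000)/16.280000 = 2.712039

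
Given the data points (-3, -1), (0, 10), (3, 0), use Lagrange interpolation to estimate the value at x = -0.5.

Lagrange interpolation formula:
P(x) = Σ yᵢ × Lᵢ(x)
where Lᵢ(x) = Π_{j≠i} (x - xⱼ)/(xᵢ - xⱼ)

L_0(-0.5) = (-0.5 - 0)/(-3 - 0) × (-0.5 - 3)/(-3 - 3) = 0.097222
L_1(-0.5) = (-0.5 - (-3))/(0 - (-3)) × (-0.5 - 3)/(0 - 3) = 0.972222
L_2(-0.5) = (-0.5 - (-3))/(3 - (-3)) × (-0.5 - 0)/(3 - 0) = -0.069444

P(-0.5) = (-1)×L_0(-0.5) + 10×L_1(-0.5) + 0×L_2(-0.5)
P(-0.5) = 9.625000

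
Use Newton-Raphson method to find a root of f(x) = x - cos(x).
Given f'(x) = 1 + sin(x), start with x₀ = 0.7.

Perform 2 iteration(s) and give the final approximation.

f(x) = x - cos(x)
f'(x) = 1 + sin(x)
x₀ = 0.7

Newton-Raphson formula: x_{n+1} = x_n - f(x_n)/f'(x_n)

Iteration 1:
  f(0.700000) = -0.064842
  f'(0.700000) = 1.644218
  x_1 = 0.700000 - (-0.064842)/1.644218 = 0.739436
Iteration 2:
  f(0.739436) = 0.000588
  f'(0.739436) = 1.673872
  x_2 = 0.739436 - 0.000588/1.673872 = 0.739085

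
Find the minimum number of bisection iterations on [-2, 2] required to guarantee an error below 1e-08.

We need (b-a)/2^n ≤ 1e-08
(2 - (-2))/2^n ≤ 1e-08
4/2^n ≤ 1e-08
2^n ≥ 400000000
n ≥ log₂(400000000) = 28.58
n ≥ 29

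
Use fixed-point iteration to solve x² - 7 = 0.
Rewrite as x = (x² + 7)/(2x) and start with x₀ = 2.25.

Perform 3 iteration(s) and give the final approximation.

Equation: x² - 7 = 0
Fixed-point form: x = (x² + 7)/(2x)
x₀ = 2.25

x_1 = g(2.250000) = 2.680556
x_2 = g(2.680556) = 2.645977
x_3 = g(2.645977) = 2.645751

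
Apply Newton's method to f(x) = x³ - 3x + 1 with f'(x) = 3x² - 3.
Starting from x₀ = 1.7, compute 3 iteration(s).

f(x) = x³ - 3x + 1
f'(x) = 3x² - 3
x₀ = 1.7

Newton-Raphson formula: x_{n+1} = x_n - f(x_n)/f'(x_n)

Iteration 1:
  f(1.700000) = 0.813000
  f'(1.700000) = 5.670000
  x_1 = 1.700000 - 0.813000/5.670000 = 1.556614
Iteration 2:
  f(1.556614) = 0.101906
  f'(1.556614) = 4.269139
  x_2 = 1.556614 - 0.101906/4.269139 = 1.532743
Iteration 3:
  f(1.532743) = 0.002647
  f'(1.532743) = 4.047907
  x_3 = 1.532743 - 0.002647/4.047907 = 1.532089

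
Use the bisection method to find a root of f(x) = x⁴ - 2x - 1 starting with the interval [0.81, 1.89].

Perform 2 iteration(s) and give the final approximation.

f(x) = x⁴ - 2x - 1
Initial interval: [0.81, 1.89]

Iteration 1:
  c_1 = (0.810000 + 1.890000)/2 = 1.350000
  f(c_1) = f(1.350000) = -0.378494
  f(a) × f(c) ≥ 0, new interval: [1.350000, 1.890000]
Iteration 2:
  c_2 = (1.350000 + 1.890000)/2 = 1.620000
  f(c_2) = f(1.620000) = 2.647475
  f(a) × f(c) < 0, new interval: [1.350000, 1.620000]

After 2 iteration(s), the approximation is c_2 = 1.620000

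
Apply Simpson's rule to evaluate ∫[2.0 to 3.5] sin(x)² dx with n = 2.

f(x) = sin(x)²
a = 2.0, b = 3.5, n = 2
h = (b - a)/n = 0.750000

Simpson's rule: (h/3)[f(x₀) + 4f(x₁) + 2f(x₂) + ... + f(xₙ)]

x_0 = 2.0000, f(x_0) = 0.826822, coefficient = 1
x_1 = 2.7500, f(x_1) = 0.145665, coefficient = 4
x_2 = 3.5000, f(x_2) = 0.123049, coefficient = 1

I ≈ (0.750000/3) × 1.532531 = 0.383133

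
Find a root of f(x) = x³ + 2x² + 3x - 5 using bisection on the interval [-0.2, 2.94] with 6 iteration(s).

f(x) = x³ + 2x² + 3x - 5
Initial interval: [-0.2, 2.94]

Iteration 1:
  c_1 = (-0.200000 + 2.940000)/2 = 1.370000
  f(c_1) = f(1.370000) = 5.435153
  f(a) × f(c) < 0, new interval: [-0.200000, 1.370000]
Iteration 2:
  c_2 = (-0.200000 + 1.370000)/2 = 0.585000
  f(c_2) = f(0.585000) = -2.360348
  f(a) × f(c) ≥ 0, new interval: [0.585000, 1.370000]
Iteration 3:
  c_3 = (0.585000 + 1.370000)/2 = 0.977500
  f(c_3) = f(0.977500) = 0.777520
  f(a) × f(c) < 0, new interval: [0.585000, 0.977500]
Iteration 4:
  c_4 = (0.585000 + 0.977500)/2 = 0.781250
  f(c_4) = f(0.781250) = -0.958710
  f(a) × f(c) ≥ 0, new interval: [0.781250, 0.977500]
Iteration 5:
  c_5 = (0.781250 + 0.977500)/2 = 0.879375
  f(c_5) = f(0.879375) = -0.135253
  f(a) × f(c) ≥ 0, new interval: [0.879375, 0.977500]
Iteration 6:
  c_6 = (0.879375 + 0.977500)/2 = 0.928438
  f(c_6) = f(0.928438) = 0.309614
  f(a) × f(c) < 0, new interval: [0.879375, 0.928438]

After 6 iteration(s), the approximation is c_6 = 0.928438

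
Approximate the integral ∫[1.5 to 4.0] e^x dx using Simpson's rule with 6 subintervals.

f(x) = e^x
a = 1.5, b = 4.0, n = 6
h = (b - a)/n = 0.416667

Simpson's rule: (h/3)[f(x₀) + 4f(x₁) + 2f(x₂) + ... + f(xₙ)]

x_0 = 1.5000, f(x_0) = 4.481689, coefficient = 1
x_1 = 1.9167, f(x_1) = 6.798260, coefficient = 4
x_2 = 2.3333, f(x_2) = 10.312259, coefficient = 2
x_3 = 2.7500, f(x_3) = 15.642632, coefficient = 4
x_4 = 3.1667, f(x_4) = 23.728258, coefficient = 2
x_5 = 3.5833, f(x_5) = 35.993319, coefficient = 4
x_6 = 4.0000, f(x_6) = 54.598150, coefficient = 1

I ≈ (0.416667/3) × 360.897715 = 50.124683
Exact value: 50.116461
Error: 0.008222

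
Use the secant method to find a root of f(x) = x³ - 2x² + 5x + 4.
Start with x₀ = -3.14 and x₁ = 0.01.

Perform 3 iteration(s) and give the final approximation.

f(x) = x³ - 2x² + 5x + 4
x₀ = -3.14, x₁ = 0.01

Secant formula: x_{n+1} = x_n - f(x_n)(x_n - x_{n-1})/(f(x_n) - f(x_{n-1}))

Iteration 1:
  f(-3.140000) = -62.378344
  f(0.010000) = 4.049801
  x_2 = 0.010000 - 4.049801×(0.010000 - (-3.140000))/(4.049801 - (-62.378344))
       = -0.182040
Iteration 2:
  f(0.010000) = 4.049801
  f(-0.182040) = 3.017489
  x_3 = -0.182040 - 3.017489×(-0.182040 - 0.010000)/(3.017489 - 4.049801)
       = -0.743381
Iteration 3:
  f(-0.182040) = 3.017489
  f(-0.743381) = -1.232944
  x_4 = -0.743381 - (-1.232944)×(-0.743381 - (-0.182040))/(-1.232944 - 3.017489)
       = -0.580550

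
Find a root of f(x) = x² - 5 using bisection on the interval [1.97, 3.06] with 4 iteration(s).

f(x) = x² - 5
Initial interval: [1.97, 3.06]

Iteration 1:
  c_1 = (1.970000 + 3.060000)/2 = 2.515000
  f(c_1) = f(2.515000) = 1.325225
  f(a) × f(c) < 0, new interval: [1.970000, 2.515000]
Iteration 2:
  c_2 = (1.970000 + 2.515000)/2 = 2.242500
  f(c_2) = f(2.242500) = 0.028806
  f(a) × f(c) < 0, new interval: [1.970000, 2.242500]
Iteration 3:
  c_3 = (1.970000 + 2.242500)/2 = 2.106250
  f(c_3) = f(2.106250) = -0.563711
  f(a) × f(c) ≥ 0, new interval: [2.106250, 2.242500]
Iteration 4:
  c_4 = (2.106250 + 2.242500)/2 = 2.174375
  f(c_4) = f(2.174375) = -0.272093
  f(a) × f(c) ≥ 0, new interval: [2.174375, 2.242500]

After 4 iteration(s), the approximation is c_4 = 2.174375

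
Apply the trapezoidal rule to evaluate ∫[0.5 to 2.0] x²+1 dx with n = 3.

f(x) = x²+1
a = 0.5, b = 2.0, n = 3
h = (b - a)/n = 0.500000

Trapezoidal rule: (h/2)[f(x₀) + 2f(x₁) + 2f(x₂) + ... + f(xₙ)]

x_0 = 0.5000, f(x_0) = 1.250000, coefficient = 1
x_1 = 1.0000, f(x_1) = 2.000000, coefficient = 2
x_2 = 1.5000, f(x_2) = 3.250000, coefficient = 2
x_3 = 2.0000, f(x_3) = 5.000000, coefficient = 1

I ≈ (0.500000/2) × 16.750000 = 4.187500
Exact value: 4.125000
Error: 0.062500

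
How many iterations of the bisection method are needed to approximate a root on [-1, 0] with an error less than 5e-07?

We need (b-a)/2^n ≤ 5e-07
(0 - (-1))/2^n ≤ 5e-07
1/2^n ≤ 5e-07
2^n ≥ 2000000
n ≥ log₂(2000000) = 20.93
n ≥ 21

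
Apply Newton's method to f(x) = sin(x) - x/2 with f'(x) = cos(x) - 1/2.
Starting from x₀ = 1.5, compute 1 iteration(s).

f(x) = sin(x) - x/2
f'(x) = cos(x) - 1/2
x₀ = 1.5

Newton-Raphson formula: x_{n+1} = x_n - f(x_n)/f'(x_n)

Iteration 1:
  f(1.500000) = 0.247495
  f'(1.500000) = -0.429263
  x_1 = 1.500000 - 0.247495/(-0.429263) = 2.076558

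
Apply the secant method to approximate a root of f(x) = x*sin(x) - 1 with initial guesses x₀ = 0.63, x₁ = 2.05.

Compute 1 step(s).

f(x) = x*sin(x) - 1
x₀ = 0.63, x₁ = 2.05

Secant formula: x_{n+1} = x_n - f(x_n)(x_n - x_{n-1})/(f(x_n) - f(x_{n-1}))

Iteration 1:
  f(0.630000) = -0.628839
  f(2.050000) = 0.819093
  x_2 = 2.050000 - 0.819093×(2.050000 - 0.630000)/(0.819093 - (-0.628839))
       = 1.246708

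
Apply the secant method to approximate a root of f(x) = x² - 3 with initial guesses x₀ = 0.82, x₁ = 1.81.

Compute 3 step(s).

f(x) = x² - 3
x₀ = 0.82, x₁ = 1.81

Secant formula: x_{n+1} = x_n - f(x_n)(x_n - x_{n-1})/(f(x_n) - f(x_{n-1}))

Iteration 1:
  f(0.820000) = -2.327600
  f(1.810000) = 0.276100
  x_2 = 1.810000 - 0.276100×(1.810000 - 0.820000)/(0.276100 - (-2.327600))
       = 1.705019
Iteration 2:
  f(1.810000) = 0.276100
  f(1.705019) = -0.092910
  x_3 = 1.705019 - (-0.092910)×(1.705019 - 1.810000)/(-0.092910 - 0.276100)
       = 1.731451
Iteration 3:
  f(1.705019) = -0.092910
  f(1.731451) = -0.002076
  x_4 = 1.731451 - (-0.002076)×(1.731451 - 1.705019)/(-0.002076 - (-0.092910))
       = 1.732056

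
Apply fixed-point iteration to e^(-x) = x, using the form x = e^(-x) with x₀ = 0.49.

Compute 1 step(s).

Equation: e^(-x) = x
Fixed-point form: x = e^(-x)
x₀ = 0.49

x_1 = g(0.490000) = 0.612626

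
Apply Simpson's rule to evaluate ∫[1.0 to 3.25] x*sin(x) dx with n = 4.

f(x) = x*sin(x)
a = 1.0, b = 3.25, n = 4
h = (b - a)/n = 0.562500

Simpson's rule: (h/3)[f(x₀) + 4f(x₁) + 2f(x₂) + ... + f(xₙ)]

x_0 = 1.0000, f(x_0) = 0.841471, coefficient = 1
x_1 = 1.5625, f(x_1) = 1.562446, coefficient = 4
x_2 = 2.1250, f(x_2) = 1.806930, coefficient = 2
x_3 = 2.6875, f(x_3) = 1.178864, coefficient = 4
x_4 = 3.2500, f(x_4) = -0.351634, coefficient = 1

I ≈ (0.562500/3) × 15.068937 = 2.825426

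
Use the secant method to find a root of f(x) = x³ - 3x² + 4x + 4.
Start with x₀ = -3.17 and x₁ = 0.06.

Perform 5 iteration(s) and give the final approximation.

f(x) = x³ - 3x² + 4x + 4
x₀ = -3.17, x₁ = 0.06

Secant formula: x_{n+1} = x_n - f(x_n)(x_n - x_{n-1})/(f(x_n) - f(x_{n-1}))

Iteration 1:
  f(-3.170000) = -70.681713
  f(0.060000) = 4.229416
  x_2 = 0.060000 - 4.229416×(0.060000 - (-3.170000))/(4.229416 - (-70.681713))
       = -0.122363
Iteration 2:
  f(0.060000) = 4.229416
  f(-0.122363) = 3.463798
  x_3 = -0.122363 - 3.463798×(-0.122363 - 0.060000)/(3.463798 - 4.229416)
       = -0.947407
Iteration 3:
  f(-0.122363) = 3.463798
  f(-0.947407) = -3.332740
  x_4 = -0.947407 - (-3.332740)×(-0.947407 - (-0.122363))/(-3.332740 - 3.463798)
       = -0.542840
Iteration 4:
  f(-0.947407) = -3.332740
  f(-0.542840) = 0.784656
  x_5 = -0.542840 - 0.784656×(-0.542840 - (-0.947407))/(0.784656 - (-3.332740))
       = -0.619938
Iteration 5:
  f(-0.542840) = 0.784656
  f(-0.619938) = 0.129019
  x_6 = -0.619938 - 0.129019×(-0.619938 - (-0.542840))/(0.129019 - 0.784656)
       = -0.635110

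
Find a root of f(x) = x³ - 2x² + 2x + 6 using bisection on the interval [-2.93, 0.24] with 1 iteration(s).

f(x) = x³ - 2x² + 2x + 6
Initial interval: [-2.93, 0.24]

Iteration 1:
  c_1 = (-2.930000 + 0.240000)/2 = -1.345000
  f(c_1) = f(-1.345000) = -2.741189
  f(a) × f(c) ≥ 0, new interval: [-1.345000, 0.240000]

After 1 iteration(s), the approximation is c_1 = -1.345000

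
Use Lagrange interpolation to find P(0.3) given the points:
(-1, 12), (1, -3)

Lagrange interpolation formula:
P(x) = Σ yᵢ × Lᵢ(x)
where Lᵢ(x) = Π_{j≠i} (x - xⱼ)/(xᵢ - xⱼ)

L_0(0.3) = (0.3 - 1)/(-1 - 1) = 0.350000
L_1(0.3) = (0.3 - (-1))/(1 - (-1)) = 0.650000

P(0.3) = 12×L_0(0.3) + (-3)×L_1(0.3)
P(0.3) = 2.250000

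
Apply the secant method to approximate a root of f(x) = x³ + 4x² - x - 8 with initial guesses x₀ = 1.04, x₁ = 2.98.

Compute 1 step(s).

f(x) = x³ + 4x² - x - 8
x₀ = 1.04, x₁ = 2.98

Secant formula: x_{n+1} = x_n - f(x_n)(x_n - x_{n-1})/(f(x_n) - f(x_{n-1}))

Iteration 1:
  f(1.040000) = -3.588736
  f(2.980000) = 51.005192
  x_2 = 2.980000 - 51.005192×(2.980000 - 1.040000)/(51.005192 - (-3.588736))
       = 1.167526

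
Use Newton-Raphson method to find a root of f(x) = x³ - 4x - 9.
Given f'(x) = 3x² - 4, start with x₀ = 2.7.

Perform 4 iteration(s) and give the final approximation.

f(x) = x³ - 4x - 9
f'(x) = 3x² - 4
x₀ = 2.7

Newton-Raphson formula: x_{n+1} = x_n - f(x_n)/f'(x_n)

Iteration 1:
  f(2.700000) = -0.117000
  f'(2.700000) = 17.870000
  x_1 = 2.700000 - (-0.117000)/17.870000 = 2.706547
Iteration 2:
  f(2.706547) = 0.000348
  f'(2.706547) = 17.976195
  x_2 = 2.706547 - 0.000348/17.976195 = 2.706528
Iteration 3:
  f(2.706528) = 0.000000
  f'(2.706528) = 17.975881
  x_3 = 2.706528 - 0.000000/17.975881 = 2.706528
Iteration 4:
  f(2.706528) = 0.000000
  f'(2.706528) = 17.975881
  x_4 = 2.706528 - 0.000000/17.975881 = 2.706528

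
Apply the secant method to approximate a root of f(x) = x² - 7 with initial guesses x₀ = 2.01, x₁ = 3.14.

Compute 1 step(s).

f(x) = x² - 7
x₀ = 2.01, x₁ = 3.14

Secant formula: x_{n+1} = x_n - f(x_n)(x_n - x_{n-1})/(f(x_n) - f(x_{n-1}))

Iteration 1:
  f(2.010000) = -2.959900
  f(3.140000) = 2.859600
  x_2 = 3.140000 - 2.859600×(3.140000 - 2.010000)/(2.859600 - (-2.959900))
       = 2.584738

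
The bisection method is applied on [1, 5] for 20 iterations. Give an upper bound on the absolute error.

Bisection error bound: |error| ≤ (b-a)/2^n
|error| ≤ (5 - 1)/2^20 = 4/2^20
|error| ≤ 0.0000038147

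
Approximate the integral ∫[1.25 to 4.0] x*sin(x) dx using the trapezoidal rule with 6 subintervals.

f(x) = x*sin(x)
a = 1.25, b = 4.0, n = 6
h = (b - a)/n = 0.458333

Trapezoidal rule: (h/2)[f(x₀) + 2f(x₁) + 2f(x₂) + ... + f(xₙ)]

x_0 = 1.2500, f(x_0) = 1.186231, coefficient = 1
x_1 = 1.7083, f(x_1) = 1.692201, coefficient = 2
x_2 = 2.1667, f(x_2) = 1.793264, coefficient = 2
x_3 = 2.6250, f(x_3) = 1.296541, coefficient = 2
x_4 = 3.0833, f(x_4) = 0.179531, coefficient = 2
x_5 = 3.5417, f(x_5) = -1.379431, coefficient = 2
x_6 = 4.0000, f(x_6) = -3.027210, coefficient = 1

I ≈ (0.458333/2) × 5.323232 = 1.219907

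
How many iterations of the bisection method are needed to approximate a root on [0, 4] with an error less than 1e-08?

We need (b-a)/2^n ≤ 1e-08
(4 - 0)/2^n ≤ 1e-08
4/2^n ≤ 1e-08
2^n ≥ 400000000
n ≥ log₂(400000000) = 28.58
n ≥ 29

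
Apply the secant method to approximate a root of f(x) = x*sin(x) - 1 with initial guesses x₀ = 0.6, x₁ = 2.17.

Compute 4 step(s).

f(x) = x*sin(x) - 1
x₀ = 0.6, x₁ = 2.17

Secant formula: x_{n+1} = x_n - f(x_n)(x_n - x_{n-1})/(f(x_n) - f(x_{n-1}))

Iteration 1:
  f(0.600000) = -0.661215
  f(2.170000) = 0.791953
  x_2 = 2.170000 - 0.791953×(2.170000 - 0.600000)/(0.791953 - (-0.661215))
       = 1.314375
Iteration 2:
  f(2.170000) = 0.791953
  f(1.314375) = 0.271400
  x_3 = 1.314375 - 0.271400×(1.314375 - 2.170000)/(0.271400 - 0.791953)
       = 0.868280
Iteration 3:
  f(1.314375) = 0.271400
  f(0.868280) = -0.337313
  x_4 = 0.868280 - (-0.337313)×(0.868280 - 1.314375)/(-0.337313 - 0.271400)
       = 1.115480
Iteration 4:
  f(0.868280) = -0.337313
  f(1.115480) = 0.001836
  x_5 = 1.115480 - 0.001836×(1.115480 - 0.868280)/(0.001836 - (-0.337313))
       = 1.114141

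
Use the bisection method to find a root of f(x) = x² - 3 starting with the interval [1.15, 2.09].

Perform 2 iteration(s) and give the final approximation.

f(x) = x² - 3
Initial interval: [1.15, 2.09]

Iteration 1:
  c_1 = (1.150000 + 2.090000)/2 = 1.620000
  f(c_1) = f(1.620000) = -0.375600
  f(a) × f(c) ≥ 0, new interval: [1.620000, 2.090000]
Iteration 2:
  c_2 = (1.620000 + 2.090000)/2 = 1.855000
  f(c_2) = f(1.855000) = 0.441025
  f(a) × f(c) < 0, new interval: [1.620000, 1.855000]

After 2 iteration(s), the approximation is c_2 = 1.855000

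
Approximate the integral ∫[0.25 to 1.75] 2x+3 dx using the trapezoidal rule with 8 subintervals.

f(x) = 2x+3
a = 0.25, b = 1.75, n = 8
h = (b - a)/n = 0.187500

Trapezoidal rule: (h/2)[f(x₀) + 2f(x₁) + 2f(x₂) + ... + f(xₙ)]

x_0 = 0.2500, f(x_0) = 3.500000, coefficient = 1
x_1 = 0.4375, f(x_1) = 3.875000, coefficient = 2
x_2 = 0.6250, f(x_2) = 4.250000, coefficient = 2
x_3 = 0.8125, f(x_3) = 4.625000, coefficient = 2
x_4 = 1.0000, f(x_4) = 5.000000, coefficient = 2
x_5 = 1.1875, f(x_5) = 5.375000, coefficient = 2
x_6 = 1.3750, f(x_6) = 5.750000, coefficient = 2
x_7 = 1.5625, f(x_7) = 6.125000, coefficient = 2
x_8 = 1.7500, f(x_8) = 6.500000, coefficient = 1

I ≈ (0.187500/2) × 80.000000 = 7.500000
Exact value: 7.500000
Error: 0.000000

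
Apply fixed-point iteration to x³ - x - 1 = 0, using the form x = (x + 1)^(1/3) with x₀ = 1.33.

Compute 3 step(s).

Equation: x³ - x - 1 = 0
Fixed-point form: x = (x + 1)^(1/3)
x₀ = 1.33

x_1 = g(1.330000) = 1.325721
x_2 = g(1.325721) = 1.324908
x_3 = g(1.324908) = 1.324754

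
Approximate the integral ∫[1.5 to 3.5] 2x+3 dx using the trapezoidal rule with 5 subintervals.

f(x) = 2x+3
a = 1.5, b = 3.5, n = 5
h = (b - a)/n = 0.400000

Trapezoidal rule: (h/2)[f(x₀) + 2f(x₁) + 2f(x₂) + ... + f(xₙ)]

x_0 = 1.5000, f(x_0) = 6.000000, coefficient = 1
x_1 = 1.9000, f(x_1) = 6.800000, coefficient = 2
x_2 = 2.3000, f(x_2) = 7.600000, coefficient = 2
x_3 = 2.7000, f(x_3) = 8.400000, coefficient = 2
x_4 = 3.1000, f(x_4) = 9.200000, coefficient = 2
x_5 = 3.5000, f(x_5) = 10.000000, coefficient = 1

I ≈ (0.400000/2) × 80.000000 = 16.000000
Exact value: 16.000000
Error: 0.000000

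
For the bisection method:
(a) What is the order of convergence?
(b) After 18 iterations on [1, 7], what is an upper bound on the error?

(a) Bisection has linear (order 1) convergence; the error is halved each step.

(b) Error bound = (b-a)/2^n = (7 - 1)/2^{18}
    = 6/2^{18}

(a) 1 (linear); (b) error ≤ 2.29e-05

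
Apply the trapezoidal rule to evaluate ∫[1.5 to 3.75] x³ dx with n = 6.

f(x) = x³
a = 1.5, b = 3.75, n = 6
h = (b - a)/n = 0.375000

Trapezoidal rule: (h/2)[f(x₀) + 2f(x₁) + 2f(x₂) + ... + f(xₙ)]

x_0 = 1.5000, f(x_0) = 3.375000, coefficient = 1
x_1 = 1.8750, f(x_1) = 6.591797, coefficient = 2
x_2 = 2.2500, f(x_2) = 11.390625, coefficient = 2
x_3 = 2.6250, f(x_3) = 18.087891, coefficient = 2
x_4 = 3.0000, f(x_4) = 27.000000, coefficient = 2
x_5 = 3.3750, f(x_5) = 38.443359, coefficient = 2
x_6 = 3.7500, f(x_6) = 52.734375, coefficient = 1

I ≈ (0.375000/2) × 259.136719 = 48.588135
Exact value: 48.172852
Error: 0.415283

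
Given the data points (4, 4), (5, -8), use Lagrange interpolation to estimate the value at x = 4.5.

Lagrange interpolation formula:
P(x) = Σ yᵢ × Lᵢ(x)
where Lᵢ(x) = Π_{j≠i} (x - xⱼ)/(xᵢ - xⱼ)

L_0(4.5) = (4.5 - 5)/(4 - 5) = 0.500000
L_1(4.5) = (4.5 - 4)/(5 - 4) = 0.500000

P(4.5) = 4×L_0(4.5) + (-8)×L_1(4.5)
P(4.5) = -2.000000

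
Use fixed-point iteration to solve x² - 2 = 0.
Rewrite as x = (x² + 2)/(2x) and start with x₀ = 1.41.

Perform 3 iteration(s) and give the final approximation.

Equation: x² - 2 = 0
Fixed-point form: x = (x² + 2)/(2x)
x₀ = 1.41

x_1 = g(1.410000) = 1.414220
x_2 = g(1.414220) = 1.414214
x_3 = g(1.414214) = 1.414214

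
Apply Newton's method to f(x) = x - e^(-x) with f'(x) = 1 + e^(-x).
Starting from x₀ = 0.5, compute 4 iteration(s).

f(x) = x - e^(-x)
f'(x) = 1 + e^(-x)
x₀ = 0.5

Newton-Raphson formula: x_{n+1} = x_n - f(x_n)/f'(x_n)

Iteration 1:
  f(0.500000) = -0.106531
  f'(0.500000) = 1.606531
  x_1 = 0.500000 - (-0.106531)/1.606531 = 0.566311
Iteration 2:
  f(0.566311) = -0.001305
  f'(0.566311) = 1.567616
  x_2 = 0.566311 - (-0.001305)/1.567616 = 0.567143
Iteration 3:
  f(0.567143) = 0.000000
  f'(0.567143) = 1.567143
  x_3 = 0.567143 - 0.000000/1.567143 = 0.567143
Iteration 4:
  f(0.567143) = 0.000000
  f'(0.567143) = 1.567143
  x_4 = 0.567143 - 0.000000/1.567143 = 0.567143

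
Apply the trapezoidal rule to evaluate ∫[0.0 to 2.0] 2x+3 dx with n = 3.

f(x) = 2x+3
a = 0.0, b = 2.0, n = 3
h = (b - a)/n = 0.666667

Trapezoidal rule: (h/2)[f(x₀) + 2f(x₁) + 2f(x₂) + ... + f(xₙ)]

x_0 = 0.0000, f(x_0) = 3.000000, coefficient = 1
x_1 = 0.6667, f(x_1) = 4.333333, coefficient = 2
x_2 = 1.3333, f(x_2) = 5.666667, coefficient = 2
x_3 = 2.0000, f(x_3) = 7.000000, coefficient = 1

I ≈ (0.666667/2) × 30.000000 = 10.000000
Exact value: 10.000000
Error: 0.000000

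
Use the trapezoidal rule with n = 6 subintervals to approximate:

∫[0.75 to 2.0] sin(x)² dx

f(x) = sin(x)²
a = 0.75, b = 2.0, n = 6
h = (b - a)/n = 0.208333

Trapezoidal rule: (h/2)[f(x₀) + 2f(x₁) + 2f(x₂) + ... + f(xₙ)]

x_0 = 0.7500, f(x_0) = 0.464631, coefficient = 1
x_1 = 0.9583, f(x_1) = 0.669508, coefficient = 2
x_2 = 1.1667, f(x_2) = 0.845379, coefficient = 2
x_3 = 1.3750, f(x_3) = 0.962151, coefficient = 2
x_4 = 1.5833, f(x_4) = 0.999843, coefficient = 2
x_5 = 1.7917, f(x_5) = 0.952004, coefficient = 2
x_6 = 2.0000, f(x_6) = 0.826822, coefficient = 1

I ≈ (0.208333/2) × 10.149224 = 1.057211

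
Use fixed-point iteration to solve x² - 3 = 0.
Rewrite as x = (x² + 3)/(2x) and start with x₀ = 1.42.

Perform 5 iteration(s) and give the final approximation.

Equation: x² - 3 = 0
Fixed-point form: x = (x² + 3)/(2x)
x₀ = 1.42

x_1 = g(1.420000) = 1.766338
x_2 = g(1.766338) = 1.732384
x_3 = g(1.732384) = 1.732051
x_4 = g(1.732051) = 1.732051
x_5 = g(1.732051) = 1.732051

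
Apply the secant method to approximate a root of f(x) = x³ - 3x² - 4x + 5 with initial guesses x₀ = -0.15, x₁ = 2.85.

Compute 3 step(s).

f(x) = x³ - 3x² - 4x + 5
x₀ = -0.15, x₁ = 2.85

Secant formula: x_{n+1} = x_n - f(x_n)(x_n - x_{n-1})/(f(x_n) - f(x_{n-1}))

Iteration 1:
  f(-0.150000) = 5.529125
  f(2.850000) = -7.618375
  x_2 = 2.850000 - (-7.618375)×(2.850000 - (-0.150000))/(-7.618375 - 5.529125)
       = 1.111637
Iteration 2:
  f(2.850000) = -7.618375
  f(1.111637) = -1.780069
  x_3 = 1.111637 - (-1.780069)×(1.111637 - 2.850000)/(-1.780069 - (-7.618375))
       = 0.581619
Iteration 3:
  f(1.111637) = -1.780069
  f(0.581619) = 1.855430
  x_4 = 0.581619 - 1.855430×(0.581619 - 1.111637)/(1.855430 - (-1.780069))
       = 0.852122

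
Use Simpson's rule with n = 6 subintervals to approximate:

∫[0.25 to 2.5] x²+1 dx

f(x) = x²+1
a = 0.25, b = 2.5, n = 6
h = (b - a)/n = 0.375000

Simpson's rule: (h/3)[f(x₀) + 4f(x₁) + 2f(x₂) + ... + f(xₙ)]

x_0 = 0.2500, f(x_0) = 1.062500, coefficient = 1
x_1 = 0.6250, f(x_1) = 1.390625, coefficient = 4
x_2 = 1.0000, f(x_2) = 2.000000, coefficient = 2
x_3 = 1.3750, f(x_3) = 2.890625, coefficient = 4
x_4 = 1.7500, f(x_4) = 4.062500, coefficient = 2
x_5 = 2.1250, f(x_5) = 5.515625, coefficient = 4
x_6 = 2.5000, f(x_6) = 7.250000, coefficient = 1

I ≈ (0.375000/3) × 59.625000 = 7.453125
Exact value: 7.453125
Error: 0.000000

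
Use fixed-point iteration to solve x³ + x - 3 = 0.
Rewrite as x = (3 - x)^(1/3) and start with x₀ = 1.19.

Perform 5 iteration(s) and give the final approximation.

Equation: x³ + x - 3 = 0
Fixed-point form: x = (3 - x)^(1/3)
x₀ = 1.19

x_1 = g(1.190000) = 1.218689
x_2 = g(1.218689) = 1.212216
x_3 = g(1.212216) = 1.213682
x_4 = g(1.213682) = 1.213350
x_5 = g(1.213350) = 1.213426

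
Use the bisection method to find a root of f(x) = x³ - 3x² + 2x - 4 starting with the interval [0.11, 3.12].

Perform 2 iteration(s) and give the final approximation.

f(x) = x³ - 3x² + 2x - 4
Initial interval: [0.11, 3.12]

Iteration 1:
  c_1 = (0.110000 + 3.120000)/2 = 1.615000
  f(c_1) = f(1.615000) = -4.382392
  f(a) × f(c) ≥ 0, new interval: [1.615000, 3.120000]
Iteration 2:
  c_2 = (1.615000 + 3.120000)/2 = 2.367500
  f(c_2) = f(2.367500) = -2.810198
  f(a) × f(c) ≥ 0, new interval: [2.367500, 3.120000]

After 2 iteration(s), the approximation is c_2 = 2.367500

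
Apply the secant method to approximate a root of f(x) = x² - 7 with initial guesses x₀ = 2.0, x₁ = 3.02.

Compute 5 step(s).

f(x) = x² - 7
x₀ = 2.0, x₁ = 3.02

Secant formula: x_{n+1} = x_n - f(x_n)(x_n - x_{n-1})/(f(x_n) - f(x_{n-1}))

Iteration 1:
  f(2.000000) = -3.000000
  f(3.020000) = 2.120400
  x_2 = 3.020000 - 2.120400×(3.020000 - 2.000000)/(2.120400 - (-3.000000))
       = 2.597610
Iteration 2:
  f(3.020000) = 2.120400
  f(2.597610) = -0.252425
  x_3 = 2.597610 - (-0.252425)×(2.597610 - 3.020000)/(-0.252425 - 2.120400)
       = 2.642544
Iteration 3:
  f(2.597610) = -0.252425
  f(2.642544) = -0.016961
  x_4 = 2.642544 - (-0.016961)×(2.642544 - 2.597610)/(-0.016961 - (-0.252425))
       = 2.645781
Iteration 4:
  f(2.642544) = -0.016961
  f(2.645781) = 0.000156
  x_5 = 2.645781 - 0.000156×(2.645781 - 2.642544)/(0.000156 - (-0.016961))
       = 2.645751
Iteration 5:
  f(2.645781) = 0.000156
  f(2.645751) = 0.000000
  x_6 = 2.645751 - 0.000000×(2.645751 - 2.645781)/(0.000000 - 0.000156)
       = 2.645751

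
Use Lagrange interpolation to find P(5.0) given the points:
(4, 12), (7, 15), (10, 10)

Lagrange interpolation formula:
P(x) = Σ yᵢ × Lᵢ(x)
where Lᵢ(x) = Π_{j≠i} (x - xⱼ)/(xᵢ - xⱼ)

L_0(5.0) = (5.0 - 7)/(4 - 7) × (5.0 - 10)/(4 - 10) = 0.555556
L_1(5.0) = (5.0 - 4)/(7 - 4) × (5.0 - 10)/(7 - 10) = 0.555556
L_2(5.0) = (5.0 - 4)/(10 - 4) × (5.0 - 7)/(10 - 7) = -0.111111

P(5.0) = 12×L_0(5.0) + 15×L_1(5.0) + 10×L_2(5.0)
P(5.0) = 13.888889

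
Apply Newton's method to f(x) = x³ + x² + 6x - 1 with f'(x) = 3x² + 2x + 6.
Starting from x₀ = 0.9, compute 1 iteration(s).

f(x) = x³ + x² + 6x - 1
f'(x) = 3x² + 2x + 6
x₀ = 0.9

Newton-Raphson formula: x_{n+1} = x_n - f(x_n)/f'(x_n)

Iteration 1:
  f(0.900000) = 5.939000
  f'(0.900000) = 10.230000
  x_1 = 0.900000 - 5.939000/10.230000 = 0.319453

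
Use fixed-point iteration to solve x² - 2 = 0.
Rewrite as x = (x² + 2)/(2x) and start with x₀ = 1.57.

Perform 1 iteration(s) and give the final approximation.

Equation: x² - 2 = 0
Fixed-point form: x = (x² + 2)/(2x)
x₀ = 1.57

x_1 = g(1.570000) = 1.421943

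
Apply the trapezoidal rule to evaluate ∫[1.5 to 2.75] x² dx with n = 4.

f(x) = x²
a = 1.5, b = 2.75, n = 4
h = (b - a)/n = 0.312500

Trapezoidal rule: (h/2)[f(x₀) + 2f(x₁) + 2f(x₂) + ... + f(xₙ)]

x_0 = 1.5000, f(x_0) = 2.250000, coefficient = 1
x_1 = 1.8125, f(x_1) = 3.285156, coefficient = 2
x_2 = 2.1250, f(x_2) = 4.515625, coefficient = 2
x_3 = 2.4375, f(x_3) = 5.941406, coefficient = 2
x_4 = 2.7500, f(x_4) = 7.562500, coefficient = 1

I ≈ (0.312500/2) × 37.296875 = 5.827637
Exact value: 5.807292
Error: 0.020345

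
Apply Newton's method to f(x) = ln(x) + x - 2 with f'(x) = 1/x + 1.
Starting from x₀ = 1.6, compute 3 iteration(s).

f(x) = ln(x) + x - 2
f'(x) = 1/x + 1
x₀ = 1.6

Newton-Raphson formula: x_{n+1} = x_n - f(x_n)/f'(x_n)

Iteration 1:
  f(1.600000) = 0.070004
  f'(1.600000) = 1.625000
  x_1 = 1.600000 - 0.070004/1.625000 = 1.556921
Iteration 2:
  f(1.556921) = -0.000369
  f'(1.556921) = 1.642293
  x_2 = 1.556921 - (-0.000369)/1.642293 = 1.557146
Iteration 3:
  f(1.557146) = 0.000000
  f'(1.557146) = 1.642201
  x_3 = 1.557146 - 0.000000/1.642201 = 1.557146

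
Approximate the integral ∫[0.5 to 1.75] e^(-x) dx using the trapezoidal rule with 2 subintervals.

f(x) = e^(-x)
a = 0.5, b = 1.75, n = 2
h = (b - a)/n = 0.625000

Trapezoidal rule: (h/2)[f(x₀) + 2f(x₁) + 2f(x₂) + ... + f(xₙ)]

x_0 = 0.5000, f(x_0) = 0.606531, coefficient = 1
x_1 = 1.1250, f(x_1) = 0.324652, coefficient = 2
x_2 = 1.7500, f(x_2) = 0.173774, coefficient = 1

I ≈ (0.625000/2) × 1.429610 = 0.446753
Exact value: 0.432757
Error: 0.013996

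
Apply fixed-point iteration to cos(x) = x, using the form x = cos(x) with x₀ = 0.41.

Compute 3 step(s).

Equation: cos(x) = x
Fixed-point form: x = cos(x)
x₀ = 0.41

x_1 = g(0.410000) = 0.917121
x_2 = g(0.917121) = 0.608108
x_3 = g(0.608108) = 0.820730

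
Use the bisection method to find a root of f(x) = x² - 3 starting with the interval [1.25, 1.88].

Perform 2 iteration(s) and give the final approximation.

f(x) = x² - 3
Initial interval: [1.25, 1.88]

Iteration 1:
  c_1 = (1.250000 + 1.880000)/2 = 1.565000
  f(c_1) = f(1.565000) = -0.550775
  f(a) × f(c) ≥ 0, new interval: [1.565000, 1.880000]
Iteration 2:
  c_2 = (1.565000 + 1.880000)/2 = 1.722500
  f(c_2) = f(1.722500) = -0.032994
  f(a) × f(c) ≥ 0, new interval: [1.722500, 1.880000]

After 2 iteration(s), the approximation is c_2 = 1.722500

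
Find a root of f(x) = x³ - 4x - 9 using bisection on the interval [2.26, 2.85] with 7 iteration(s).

f(x) = x³ - 4x - 9
Initial interval: [2.26, 2.85]

Iteration 1:
  c_1 = (2.260000 + 2.850000)/2 = 2.555000
  f(c_1) = f(2.555000) = -2.540896
  f(a) × f(c) ≥ 0, new interval: [2.555000, 2.850000]
Iteration 2:
  c_2 = (2.555000 + 2.850000)/2 = 2.702500
  f(c_2) = f(2.702500) = -0.072274
  f(a) × f(c) ≥ 0, new interval: [2.702500, 2.850000]
Iteration 3:
  c_3 = (2.702500 + 2.850000)/2 = 2.776250
  f(c_3) = f(2.776250) = 1.293125
  f(a) × f(c) < 0, new interval: [2.702500, 2.776250]
Iteration 4:
  c_4 = (2.702500 + 2.776250)/2 = 2.739375
  f(c_4) = f(2.739375) = 0.599250
  f(a) × f(c) < 0, new interval: [2.702500, 2.739375]
Iteration 5:
  c_5 = (2.702500 + 2.739375)/2 = 2.720937
  f(c_5) = f(2.720937) = 0.260713
  f(a) × f(c) < 0, new interval: [2.702500, 2.720937]
Iteration 6:
  c_6 = (2.702500 + 2.720937)/2 = 2.711719
  f(c_6) = f(2.711719) = 0.093528
  f(a) × f(c) < 0, new interval: [2.702500, 2.711719]
Iteration 7:
  c_7 = (2.702500 + 2.711719)/2 = 2.707109
  f(c_7) = f(2.707109) = 0.010454
  f(a) × f(c) < 0, new interval: [2.702500, 2.707109]

After 7 iteration(s), the approximation is c_7 = 2.707109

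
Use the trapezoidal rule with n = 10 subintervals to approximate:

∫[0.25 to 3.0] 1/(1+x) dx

f(x) = 1/(1+x)
a = 0.25, b = 3.0, n = 10
h = (b - a)/n = 0.275000

Trapezoidal rule: (h/2)[f(x₀) + 2f(x₁) + 2f(x₂) + ... + f(xₙ)]

x_0 = 0.2500, f(x_0) = 0.800000, coefficient = 1
x_1 = 0.5250, f(x_1) = 0.655738, coefficient = 2
x_2 = 0.8000, f(x_2) = 0.555556, coefficient = 2
x_3 = 1.0750, f(x_3) = 0.481928, coefficient = 2
x_4 = 1.3500, f(x_4) = 0.425532, coefficient = 2
x_5 = 1.6250, f(x_5) = 0.380952, coefficient = 2
x_6 = 1.9000, f(x_6) = 0.344828, coefficient = 2
x_7 = 2.1750, f(x_7) = 0.314961, coefficient = 2
x_8 = 2.4500, f(x_8) = 0.289855, coefficient = 2
x_9 = 2.7250, f(x_9) = 0.268456, coefficient = 2
x_10 = 3.0000, f(x_10) = 0.250000, coefficient = 1

I ≈ (0.275000/2) × 8.485610 = 1.166771
Exact value: 1.163151
Error: 0.003621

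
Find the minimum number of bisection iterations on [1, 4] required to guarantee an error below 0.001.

We need (b-a)/2^n ≤ 0.001
(4 - 1)/2^n ≤ 0.001
3/2^n ≤ 0.001
2^n ≥ 3000
n ≥ log₂(3000) = 11.55
n ≥ 12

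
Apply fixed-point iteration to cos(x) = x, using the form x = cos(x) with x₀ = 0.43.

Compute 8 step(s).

Equation: cos(x) = x
Fixed-point form: x = cos(x)
x₀ = 0.43

x_1 = g(0.430000) = 0.908966
x_2 = g(0.908966) = 0.614562
x_3 = g(0.614562) = 0.817026
x_4 = g(0.817026) = 0.684393
x_5 = g(0.684393) = 0.774803
x_6 = g(0.774803) = 0.714559
x_7 = g(0.714559) = 0.755382
x_8 = g(0.755382) = 0.728009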